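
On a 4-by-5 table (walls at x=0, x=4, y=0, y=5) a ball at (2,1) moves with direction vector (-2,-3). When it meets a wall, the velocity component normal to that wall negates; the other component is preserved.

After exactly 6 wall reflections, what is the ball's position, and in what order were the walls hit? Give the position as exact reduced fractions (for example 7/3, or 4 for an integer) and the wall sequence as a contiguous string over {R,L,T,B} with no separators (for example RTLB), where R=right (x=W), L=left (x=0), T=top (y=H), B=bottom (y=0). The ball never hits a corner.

1. t=1/3 → B at (4/3,0); v=(-2,3)
2. t=2/3 → L at (0,2); v=(2,3)
3. t=1 → T at (2,5); v=(2,-3)
4. t=1 → R at (4,2); v=(-2,-3)
5. t=2/3 → B at (8/3,0); v=(-2,3)
6. t=4/3 → L at (0,4); v=(2,3)

Final position: (0,4)
Wall sequence: BLTRBL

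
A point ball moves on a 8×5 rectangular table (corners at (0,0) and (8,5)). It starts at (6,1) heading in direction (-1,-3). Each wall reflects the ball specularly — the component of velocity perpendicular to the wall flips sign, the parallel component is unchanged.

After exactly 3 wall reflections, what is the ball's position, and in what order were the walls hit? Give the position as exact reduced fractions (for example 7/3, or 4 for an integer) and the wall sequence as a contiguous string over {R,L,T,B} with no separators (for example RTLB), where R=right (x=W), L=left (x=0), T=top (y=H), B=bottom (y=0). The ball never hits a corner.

Final position: (7/3,0)
Wall sequence: BTB

1. t=1/3 → B at (17/3,0); v=(-1,3)
2. t=5/3 → T at (4,5); v=(-1,-3)
3. t=5/3 → B at (7/3,0); v=(-1,3)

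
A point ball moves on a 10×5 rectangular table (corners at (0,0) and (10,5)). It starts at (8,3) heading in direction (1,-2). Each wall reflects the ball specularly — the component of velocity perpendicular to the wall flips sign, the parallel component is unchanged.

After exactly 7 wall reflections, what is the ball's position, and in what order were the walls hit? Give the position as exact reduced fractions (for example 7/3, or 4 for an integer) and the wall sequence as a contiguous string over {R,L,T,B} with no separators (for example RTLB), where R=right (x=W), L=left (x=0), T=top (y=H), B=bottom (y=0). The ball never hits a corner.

1. t=3/2 → B at (19/2,0); v=(1,2)
2. t=1/2 → R at (10,1); v=(-1,2)
3. t=2 → T at (8,5); v=(-1,-2)
4. t=5/2 → B at (11/2,0); v=(-1,2)
5. t=5/2 → T at (3,5); v=(-1,-2)
6. t=5/2 → B at (1/2,0); v=(-1,2)
7. t=1/2 → L at (0,1); v=(1,2)

Final position: (0,1)
Wall sequence: BRTBTBL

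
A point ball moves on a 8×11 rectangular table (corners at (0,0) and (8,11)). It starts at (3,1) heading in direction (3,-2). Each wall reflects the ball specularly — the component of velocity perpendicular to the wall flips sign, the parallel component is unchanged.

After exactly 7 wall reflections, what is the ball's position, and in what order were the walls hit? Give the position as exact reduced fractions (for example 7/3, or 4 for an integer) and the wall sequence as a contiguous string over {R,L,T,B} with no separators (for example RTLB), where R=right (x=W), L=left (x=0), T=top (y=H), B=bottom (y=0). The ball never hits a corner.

Final position: (11/2,0)
Wall sequence: BRLTRLB

1. t=1/2 → B at (9/2,0); v=(3,2)
2. t=7/6 → R at (8,7/3); v=(-3,2)
3. t=8/3 → L at (0,23/3); v=(3,2)
4. t=5/3 → T at (5,11); v=(3,-2)
5. t=1 → R at (8,9); v=(-3,-2)
6. t=8/3 → L at (0,11/3); v=(3,-2)
7. t=11/6 → B at (11/2,0); v=(3,2)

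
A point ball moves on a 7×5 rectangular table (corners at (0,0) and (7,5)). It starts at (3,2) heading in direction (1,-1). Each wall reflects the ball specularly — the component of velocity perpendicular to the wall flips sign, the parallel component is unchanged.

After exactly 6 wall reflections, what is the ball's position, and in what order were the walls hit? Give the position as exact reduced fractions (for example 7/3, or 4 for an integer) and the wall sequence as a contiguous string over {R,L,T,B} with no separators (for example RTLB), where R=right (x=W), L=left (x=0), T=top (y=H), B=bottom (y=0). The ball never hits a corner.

Final position: (6,5)
Wall sequence: BRTLBT

1. t=2 → B at (5,0); v=(1,1)
2. t=2 → R at (7,2); v=(-1,1)
3. t=3 → T at (4,5); v=(-1,-1)
4. t=4 → L at (0,1); v=(1,-1)
5. t=1 → B at (1,0); v=(1,1)
6. t=5 → T at (6,5); v=(1,-1)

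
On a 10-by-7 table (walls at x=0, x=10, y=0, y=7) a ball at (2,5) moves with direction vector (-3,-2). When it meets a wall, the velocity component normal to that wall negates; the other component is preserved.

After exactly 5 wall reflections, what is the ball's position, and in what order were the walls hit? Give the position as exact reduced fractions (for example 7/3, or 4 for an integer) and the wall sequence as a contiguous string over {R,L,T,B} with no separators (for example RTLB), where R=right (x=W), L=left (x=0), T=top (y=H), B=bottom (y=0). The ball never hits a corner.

1. t=2/3 → L at (0,11/3); v=(3,-2)
2. t=11/6 → B at (11/2,0); v=(3,2)
3. t=3/2 → R at (10,3); v=(-3,2)
4. t=2 → T at (4,7); v=(-3,-2)
5. t=4/3 → L at (0,13/3); v=(3,-2)

Final position: (0,13/3)
Wall sequence: LBRTL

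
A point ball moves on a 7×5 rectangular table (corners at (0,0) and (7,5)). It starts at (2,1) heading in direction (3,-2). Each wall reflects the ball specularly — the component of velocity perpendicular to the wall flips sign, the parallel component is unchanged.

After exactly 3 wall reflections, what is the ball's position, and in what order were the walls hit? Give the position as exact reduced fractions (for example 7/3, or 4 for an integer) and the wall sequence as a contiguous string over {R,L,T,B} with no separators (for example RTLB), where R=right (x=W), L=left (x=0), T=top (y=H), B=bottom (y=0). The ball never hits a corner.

Final position: (3,5)
Wall sequence: BRT

1. t=1/2 → B at (7/2,0); v=(3,2)
2. t=7/6 → R at (7,7/3); v=(-3,2)
3. t=4/3 → T at (3,5); v=(-3,-2)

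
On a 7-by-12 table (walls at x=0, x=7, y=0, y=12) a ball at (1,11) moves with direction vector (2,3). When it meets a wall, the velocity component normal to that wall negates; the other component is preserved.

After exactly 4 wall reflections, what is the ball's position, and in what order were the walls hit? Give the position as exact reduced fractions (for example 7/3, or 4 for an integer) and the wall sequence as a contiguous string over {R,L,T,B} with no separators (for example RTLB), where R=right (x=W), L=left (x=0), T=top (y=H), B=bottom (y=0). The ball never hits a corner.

1. t=1/3 → T at (5/3,12); v=(2,-3)
2. t=8/3 → R at (7,4); v=(-2,-3)
3. t=4/3 → B at (13/3,0); v=(-2,3)
4. t=13/6 → L at (0,13/2); v=(2,3)

Final position: (0,13/2)
Wall sequence: TRBL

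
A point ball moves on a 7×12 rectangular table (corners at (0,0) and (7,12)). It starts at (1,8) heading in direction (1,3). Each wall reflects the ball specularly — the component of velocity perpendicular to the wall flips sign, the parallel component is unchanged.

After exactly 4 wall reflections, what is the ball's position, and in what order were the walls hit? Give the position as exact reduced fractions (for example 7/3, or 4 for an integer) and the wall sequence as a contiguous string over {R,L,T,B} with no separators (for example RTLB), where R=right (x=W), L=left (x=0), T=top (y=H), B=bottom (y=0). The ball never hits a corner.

1. t=4/3 → T at (7/3,12); v=(1,-3)
2. t=4 → B at (19/3,0); v=(1,3)
3. t=2/3 → R at (7,2); v=(-1,3)
4. t=10/3 → T at (11/3,12); v=(-1,-3)

Final position: (11/3,12)
Wall sequence: TBRT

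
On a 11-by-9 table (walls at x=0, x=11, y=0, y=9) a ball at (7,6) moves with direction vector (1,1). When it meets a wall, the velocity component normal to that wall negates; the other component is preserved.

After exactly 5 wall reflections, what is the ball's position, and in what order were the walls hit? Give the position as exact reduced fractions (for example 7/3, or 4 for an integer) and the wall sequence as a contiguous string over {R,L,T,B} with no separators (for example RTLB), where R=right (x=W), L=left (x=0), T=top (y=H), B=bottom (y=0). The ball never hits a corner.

1. t=3 → T at (10,9); v=(1,-1)
2. t=1 → R at (11,8); v=(-1,-1)
3. t=8 → B at (3,0); v=(-1,1)
4. t=3 → L at (0,3); v=(1,1)
5. t=6 → T at (6,9); v=(1,-1)

Final position: (6,9)
Wall sequence: TRBLT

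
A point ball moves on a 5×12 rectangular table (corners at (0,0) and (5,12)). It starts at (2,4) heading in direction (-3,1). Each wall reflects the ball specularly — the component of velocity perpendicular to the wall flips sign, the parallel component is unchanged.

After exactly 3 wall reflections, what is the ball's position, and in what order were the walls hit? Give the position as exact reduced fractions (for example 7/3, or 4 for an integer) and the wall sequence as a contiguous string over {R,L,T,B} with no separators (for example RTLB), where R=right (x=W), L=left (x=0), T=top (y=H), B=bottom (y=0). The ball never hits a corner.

1. t=2/3 → L at (0,14/3); v=(3,1)
2. t=5/3 → R at (5,19/3); v=(-3,1)
3. t=5/3 → L at (0,8); v=(3,1)

Final position: (0,8)
Wall sequence: LRL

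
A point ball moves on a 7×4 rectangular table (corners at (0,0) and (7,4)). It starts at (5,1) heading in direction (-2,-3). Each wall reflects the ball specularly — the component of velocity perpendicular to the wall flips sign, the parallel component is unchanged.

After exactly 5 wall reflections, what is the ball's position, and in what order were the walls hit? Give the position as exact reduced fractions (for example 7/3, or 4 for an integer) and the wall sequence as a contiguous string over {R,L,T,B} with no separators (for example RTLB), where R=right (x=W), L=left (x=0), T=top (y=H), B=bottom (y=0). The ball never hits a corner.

1. t=1/3 → B at (13/3,0); v=(-2,3)
2. t=4/3 → T at (5/3,4); v=(-2,-3)
3. t=5/6 → L at (0,3/2); v=(2,-3)
4. t=1/2 → B at (1,0); v=(2,3)
5. t=4/3 → T at (11/3,4); v=(2,-3)

Final position: (11/3,4)
Wall sequence: BTLBT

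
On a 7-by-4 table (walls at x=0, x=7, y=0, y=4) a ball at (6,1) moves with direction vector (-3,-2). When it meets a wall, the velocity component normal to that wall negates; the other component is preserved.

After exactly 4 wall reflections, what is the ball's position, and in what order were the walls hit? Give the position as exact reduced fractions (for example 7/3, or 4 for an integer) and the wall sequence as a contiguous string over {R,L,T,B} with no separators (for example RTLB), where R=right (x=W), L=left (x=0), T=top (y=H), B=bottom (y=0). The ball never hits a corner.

Final position: (7,1/3)
Wall sequence: BLTR

1. t=1/2 → B at (9/2,0); v=(-3,2)
2. t=3/2 → L at (0,3); v=(3,2)
3. t=1/2 → T at (3/2,4); v=(3,-2)
4. t=11/6 → R at (7,1/3); v=(-3,-2)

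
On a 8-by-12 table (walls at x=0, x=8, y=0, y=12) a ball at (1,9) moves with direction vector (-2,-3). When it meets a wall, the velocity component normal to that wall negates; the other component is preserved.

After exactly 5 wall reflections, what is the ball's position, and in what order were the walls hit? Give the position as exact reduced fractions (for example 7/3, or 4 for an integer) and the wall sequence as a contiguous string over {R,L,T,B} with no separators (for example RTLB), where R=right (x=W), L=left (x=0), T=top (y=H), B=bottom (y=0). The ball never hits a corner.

Final position: (0,15/2)
Wall sequence: LBRTL

1. t=1/2 → L at (0,15/2); v=(2,-3)
2. t=5/2 → B at (5,0); v=(2,3)
3. t=3/2 → R at (8,9/2); v=(-2,3)
4. t=5/2 → T at (3,12); v=(-2,-3)
5. t=3/2 → L at (0,15/2); v=(2,-3)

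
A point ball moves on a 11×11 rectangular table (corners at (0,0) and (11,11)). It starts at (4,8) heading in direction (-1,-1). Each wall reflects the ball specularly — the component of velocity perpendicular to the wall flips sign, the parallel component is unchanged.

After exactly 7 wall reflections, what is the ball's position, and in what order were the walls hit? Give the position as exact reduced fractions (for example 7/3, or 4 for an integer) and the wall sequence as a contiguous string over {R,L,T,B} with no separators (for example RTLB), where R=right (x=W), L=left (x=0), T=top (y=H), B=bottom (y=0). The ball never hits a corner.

1. t=4 → L at (0,4); v=(1,-1)
2. t=4 → B at (4,0); v=(1,1)
3. t=7 → R at (11,7); v=(-1,1)
4. t=4 → T at (7,11); v=(-1,-1)
5. t=7 → L at (0,4); v=(1,-1)
6. t=4 → B at (4,0); v=(1,1)
7. t=7 → R at (11,7); v=(-1,1)

Final position: (11,7)
Wall sequence: LBRTLBR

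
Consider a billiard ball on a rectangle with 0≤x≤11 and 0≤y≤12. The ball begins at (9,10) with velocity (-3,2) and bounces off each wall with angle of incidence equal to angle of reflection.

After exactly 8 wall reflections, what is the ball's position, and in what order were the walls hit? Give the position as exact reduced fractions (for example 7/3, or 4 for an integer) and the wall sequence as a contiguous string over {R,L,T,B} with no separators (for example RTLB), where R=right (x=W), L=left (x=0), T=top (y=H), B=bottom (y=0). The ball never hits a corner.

1. t=1 → T at (6,12); v=(-3,-2)
2. t=2 → L at (0,8); v=(3,-2)
3. t=11/3 → R at (11,2/3); v=(-3,-2)
4. t=1/3 → B at (10,0); v=(-3,2)
5. t=10/3 → L at (0,20/3); v=(3,2)
6. t=8/3 → T at (8,12); v=(3,-2)
7. t=1 → R at (11,10); v=(-3,-2)
8. t=11/3 → L at (0,8/3); v=(3,-2)

Final position: (0,8/3)
Wall sequence: TLRBLTRL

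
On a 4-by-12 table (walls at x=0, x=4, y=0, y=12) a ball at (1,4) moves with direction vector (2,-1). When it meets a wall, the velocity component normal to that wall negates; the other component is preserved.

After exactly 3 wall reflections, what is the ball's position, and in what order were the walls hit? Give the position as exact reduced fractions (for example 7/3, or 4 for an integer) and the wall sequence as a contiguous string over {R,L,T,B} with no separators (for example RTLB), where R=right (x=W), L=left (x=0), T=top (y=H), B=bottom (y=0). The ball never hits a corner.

Final position: (1,0)
Wall sequence: RLB

1. t=3/2 → R at (4,5/2); v=(-2,-1)
2. t=2 → L at (0,1/2); v=(2,-1)
3. t=1/2 → B at (1,0); v=(2,1)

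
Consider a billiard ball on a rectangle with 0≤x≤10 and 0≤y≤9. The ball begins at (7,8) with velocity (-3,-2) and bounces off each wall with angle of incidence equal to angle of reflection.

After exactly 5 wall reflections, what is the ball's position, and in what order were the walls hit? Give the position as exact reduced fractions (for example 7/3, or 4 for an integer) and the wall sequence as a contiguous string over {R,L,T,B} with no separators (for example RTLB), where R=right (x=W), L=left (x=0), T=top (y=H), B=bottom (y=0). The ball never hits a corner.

1. t=7/3 → L at (0,10/3); v=(3,-2)
2. t=5/3 → B at (5,0); v=(3,2)
3. t=5/3 → R at (10,10/3); v=(-3,2)
4. t=17/6 → T at (3/2,9); v=(-3,-2)
5. t=1/2 → L at (0,8); v=(3,-2)

Final position: (0,8)
Wall sequence: LBRTL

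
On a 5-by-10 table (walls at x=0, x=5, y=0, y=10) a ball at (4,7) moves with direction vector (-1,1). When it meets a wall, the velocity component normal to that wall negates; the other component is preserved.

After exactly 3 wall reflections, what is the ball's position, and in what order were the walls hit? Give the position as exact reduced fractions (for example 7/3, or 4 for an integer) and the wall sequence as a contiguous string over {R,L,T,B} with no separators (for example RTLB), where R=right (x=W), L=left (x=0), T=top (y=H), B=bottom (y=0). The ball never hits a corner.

1. t=3 → T at (1,10); v=(-1,-1)
2. t=1 → L at (0,9); v=(1,-1)
3. t=5 → R at (5,4); v=(-1,-1)

Final position: (5,4)
Wall sequence: TLR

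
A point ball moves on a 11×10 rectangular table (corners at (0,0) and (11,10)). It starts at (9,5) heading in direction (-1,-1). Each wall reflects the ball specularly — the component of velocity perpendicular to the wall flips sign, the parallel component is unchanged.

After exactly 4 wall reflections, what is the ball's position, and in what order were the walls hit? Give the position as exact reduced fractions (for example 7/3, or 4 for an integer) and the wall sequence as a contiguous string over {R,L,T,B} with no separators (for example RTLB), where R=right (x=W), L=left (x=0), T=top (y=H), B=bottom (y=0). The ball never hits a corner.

1. t=5 → B at (4,0); v=(-1,1)
2. t=4 → L at (0,4); v=(1,1)
3. t=6 → T at (6,10); v=(1,-1)
4. t=5 → R at (11,5); v=(-1,-1)

Final position: (11,5)
Wall sequence: BLTR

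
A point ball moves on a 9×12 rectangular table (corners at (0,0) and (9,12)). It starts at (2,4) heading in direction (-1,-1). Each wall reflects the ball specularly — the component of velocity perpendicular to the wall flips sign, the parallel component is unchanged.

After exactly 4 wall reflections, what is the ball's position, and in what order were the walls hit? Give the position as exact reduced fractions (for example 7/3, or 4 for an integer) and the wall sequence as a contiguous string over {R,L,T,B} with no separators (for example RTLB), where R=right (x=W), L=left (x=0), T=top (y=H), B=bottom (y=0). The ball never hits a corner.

1. t=2 → L at (0,2); v=(1,-1)
2. t=2 → B at (2,0); v=(1,1)
3. t=7 → R at (9,7); v=(-1,1)
4. t=5 → T at (4,12); v=(-1,-1)

Final position: (4,12)
Wall sequence: LBRT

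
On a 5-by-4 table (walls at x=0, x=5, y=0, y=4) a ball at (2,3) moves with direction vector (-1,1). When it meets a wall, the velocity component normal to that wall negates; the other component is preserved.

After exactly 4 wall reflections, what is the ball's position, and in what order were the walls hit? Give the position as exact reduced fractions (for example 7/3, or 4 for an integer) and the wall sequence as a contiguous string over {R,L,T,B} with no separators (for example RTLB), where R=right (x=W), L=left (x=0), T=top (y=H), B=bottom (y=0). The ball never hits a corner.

1. t=1 → T at (1,4); v=(-1,-1)
2. t=1 → L at (0,3); v=(1,-1)
3. t=3 → B at (3,0); v=(1,1)
4. t=2 → R at (5,2); v=(-1,1)

Final position: (5,2)
Wall sequence: TLBR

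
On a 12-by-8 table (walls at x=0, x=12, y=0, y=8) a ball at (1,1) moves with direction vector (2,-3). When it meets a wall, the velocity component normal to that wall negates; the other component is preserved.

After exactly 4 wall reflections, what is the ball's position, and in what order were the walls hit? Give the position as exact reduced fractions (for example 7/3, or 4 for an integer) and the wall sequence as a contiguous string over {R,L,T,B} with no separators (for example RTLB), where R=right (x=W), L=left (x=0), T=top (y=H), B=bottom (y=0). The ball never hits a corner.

1. t=1/3 → B at (5/3,0); v=(2,3)
2. t=8/3 → T at (7,8); v=(2,-3)
3. t=5/2 → R at (12,1/2); v=(-2,-3)
4. t=1/6 → B at (35/3,0); v=(-2,3)

Final position: (35/3,0)
Wall sequence: BTRB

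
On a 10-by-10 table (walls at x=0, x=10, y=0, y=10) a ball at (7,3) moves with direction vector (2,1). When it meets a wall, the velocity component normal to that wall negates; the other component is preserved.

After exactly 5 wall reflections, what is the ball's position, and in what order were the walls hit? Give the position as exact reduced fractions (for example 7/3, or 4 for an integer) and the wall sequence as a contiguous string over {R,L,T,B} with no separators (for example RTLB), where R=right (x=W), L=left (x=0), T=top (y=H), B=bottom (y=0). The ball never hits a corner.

Final position: (0,1/2)
Wall sequence: RLTRL

1. t=3/2 → R at (10,9/2); v=(-2,1)
2. t=5 → L at (0,19/2); v=(2,1)
3. t=1/2 → T at (1,10); v=(2,-1)
4. t=9/2 → R at (10,11/2); v=(-2,-1)
5. t=5 → L at (0,1/2); v=(2,-1)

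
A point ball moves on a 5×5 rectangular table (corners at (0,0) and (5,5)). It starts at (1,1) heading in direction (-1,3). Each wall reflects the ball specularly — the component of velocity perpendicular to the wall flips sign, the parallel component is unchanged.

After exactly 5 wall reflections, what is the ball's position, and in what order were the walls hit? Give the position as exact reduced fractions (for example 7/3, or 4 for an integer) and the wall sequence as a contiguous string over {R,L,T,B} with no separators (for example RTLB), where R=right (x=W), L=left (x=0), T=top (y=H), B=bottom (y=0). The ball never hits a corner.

Final position: (5,1)
Wall sequence: LTBTR

1. t=1 → L at (0,4); v=(1,3)
2. t=1/3 → T at (1/3,5); v=(1,-3)
3. t=5/3 → B at (2,0); v=(1,3)
4. t=5/3 → T at (11/3,5); v=(1,-3)
5. t=4/3 → R at (5,1); v=(-1,-3)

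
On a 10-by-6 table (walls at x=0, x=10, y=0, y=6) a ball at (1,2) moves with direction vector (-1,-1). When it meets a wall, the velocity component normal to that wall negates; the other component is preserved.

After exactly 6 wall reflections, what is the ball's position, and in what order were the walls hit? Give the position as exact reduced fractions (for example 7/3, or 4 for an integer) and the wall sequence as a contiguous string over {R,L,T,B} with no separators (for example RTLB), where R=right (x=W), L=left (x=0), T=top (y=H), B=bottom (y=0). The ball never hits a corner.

1. t=1 → L at (0,1); v=(1,-1)
2. t=1 → B at (1,0); v=(1,1)
3. t=6 → T at (7,6); v=(1,-1)
4. t=3 → R at (10,3); v=(-1,-1)
5. t=3 → B at (7,0); v=(-1,1)
6. t=6 → T at (1,6); v=(-1,-1)

Final position: (1,6)
Wall sequence: LBTRBT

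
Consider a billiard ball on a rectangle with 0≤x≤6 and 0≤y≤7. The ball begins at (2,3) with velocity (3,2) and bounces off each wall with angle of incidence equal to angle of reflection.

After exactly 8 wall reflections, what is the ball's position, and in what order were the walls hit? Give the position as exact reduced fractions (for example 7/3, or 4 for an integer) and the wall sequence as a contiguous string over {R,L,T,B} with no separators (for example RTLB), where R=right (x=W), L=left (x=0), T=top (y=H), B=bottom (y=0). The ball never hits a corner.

1. t=4/3 → R at (6,17/3); v=(-3,2)
2. t=2/3 → T at (4,7); v=(-3,-2)
3. t=4/3 → L at (0,13/3); v=(3,-2)
4. t=2 → R at (6,1/3); v=(-3,-2)
5. t=1/6 → B at (11/2,0); v=(-3,2)
6. t=11/6 → L at (0,11/3); v=(3,2)
7. t=5/3 → T at (5,7); v=(3,-2)
8. t=1/3 → R at (6,19/3); v=(-3,-2)

Final position: (6,19/3)
Wall sequence: RTLRBLTR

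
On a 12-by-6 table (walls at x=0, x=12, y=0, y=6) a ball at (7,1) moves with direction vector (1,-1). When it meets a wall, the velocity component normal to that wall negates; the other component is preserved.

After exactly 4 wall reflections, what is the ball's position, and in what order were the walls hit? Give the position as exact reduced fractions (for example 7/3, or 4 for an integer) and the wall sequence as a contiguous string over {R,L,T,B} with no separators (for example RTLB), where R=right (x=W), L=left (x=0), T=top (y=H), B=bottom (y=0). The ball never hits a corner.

Final position: (4,0)
Wall sequence: BRTB

1. t=1 → B at (8,0); v=(1,1)
2. t=4 → R at (12,4); v=(-1,1)
3. t=2 → T at (10,6); v=(-1,-1)
4. t=6 → B at (4,0); v=(-1,1)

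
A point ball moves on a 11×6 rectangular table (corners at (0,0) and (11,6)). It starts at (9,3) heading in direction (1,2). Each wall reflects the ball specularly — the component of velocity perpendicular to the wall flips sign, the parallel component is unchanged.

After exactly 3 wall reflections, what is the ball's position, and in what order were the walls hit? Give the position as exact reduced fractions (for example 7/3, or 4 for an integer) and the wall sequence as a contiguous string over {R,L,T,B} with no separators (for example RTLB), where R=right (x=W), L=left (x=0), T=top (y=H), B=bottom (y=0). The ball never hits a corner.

Final position: (17/2,0)
Wall sequence: TRB

1. t=3/2 → T at (21/2,6); v=(1,-2)
2. t=1/2 → R at (11,5); v=(-1,-2)
3. t=5/2 → B at (17/2,0); v=(-1,2)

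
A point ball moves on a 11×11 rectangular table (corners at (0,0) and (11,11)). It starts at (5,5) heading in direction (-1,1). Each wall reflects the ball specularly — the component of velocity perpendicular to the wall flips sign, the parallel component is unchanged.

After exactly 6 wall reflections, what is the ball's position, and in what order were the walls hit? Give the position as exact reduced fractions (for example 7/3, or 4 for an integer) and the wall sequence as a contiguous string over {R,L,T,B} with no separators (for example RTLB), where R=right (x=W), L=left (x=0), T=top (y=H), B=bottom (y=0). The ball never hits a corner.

Final position: (1,11)
Wall sequence: LTRBLT

1. t=5 → L at (0,10); v=(1,1)
2. t=1 → T at (1,11); v=(1,-1)
3. t=10 → R at (11,1); v=(-1,-1)
4. t=1 → B at (10,0); v=(-1,1)
5. t=10 → L at (0,10); v=(1,1)
6. t=1 → T at (1,11); v=(1,-1)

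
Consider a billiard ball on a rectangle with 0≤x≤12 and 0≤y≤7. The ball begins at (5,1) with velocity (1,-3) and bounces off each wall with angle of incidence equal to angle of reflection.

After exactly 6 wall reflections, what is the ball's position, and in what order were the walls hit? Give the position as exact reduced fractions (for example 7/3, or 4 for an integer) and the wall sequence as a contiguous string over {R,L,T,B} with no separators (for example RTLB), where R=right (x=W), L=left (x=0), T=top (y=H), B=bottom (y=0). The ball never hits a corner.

Final position: (28/3,0)
Wall sequence: BTBRTB

1. t=1/3 → B at (16/3,0); v=(1,3)
2. t=7/3 → T at (23/3,7); v=(1,-3)
3. t=7/3 → B at (10,0); v=(1,3)
4. t=2 → R at (12,6); v=(-1,3)
5. t=1/3 → T at (35/3,7); v=(-1,-3)
6. t=7/3 → B at (28/3,0); v=(-1,3)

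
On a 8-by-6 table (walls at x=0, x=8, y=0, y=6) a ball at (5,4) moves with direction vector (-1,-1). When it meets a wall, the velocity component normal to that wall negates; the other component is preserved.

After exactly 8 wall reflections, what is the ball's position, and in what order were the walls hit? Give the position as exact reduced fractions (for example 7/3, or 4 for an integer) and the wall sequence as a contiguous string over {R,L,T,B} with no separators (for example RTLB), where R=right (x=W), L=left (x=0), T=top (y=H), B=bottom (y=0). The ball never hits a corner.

1. t=4 → B at (1,0); v=(-1,1)
2. t=1 → L at (0,1); v=(1,1)
3. t=5 → T at (5,6); v=(1,-1)
4. t=3 → R at (8,3); v=(-1,-1)
5. t=3 → B at (5,0); v=(-1,1)
6. t=5 → L at (0,5); v=(1,1)
7. t=1 → T at (1,6); v=(1,-1)
8. t=6 → B at (7,0); v=(1,1)

Final position: (7,0)
Wall sequence: BLTRBLTB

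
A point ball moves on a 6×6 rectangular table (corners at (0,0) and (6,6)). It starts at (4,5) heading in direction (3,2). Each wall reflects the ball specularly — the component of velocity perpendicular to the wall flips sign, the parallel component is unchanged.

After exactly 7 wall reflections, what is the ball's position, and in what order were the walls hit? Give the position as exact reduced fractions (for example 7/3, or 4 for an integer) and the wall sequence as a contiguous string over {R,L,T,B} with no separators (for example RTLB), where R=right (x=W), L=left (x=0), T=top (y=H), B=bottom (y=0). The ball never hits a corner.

Final position: (0,17/3)
Wall sequence: TRLBRTL

1. t=1/2 → T at (11/2,6); v=(3,-2)
2. t=1/6 → R at (6,17/3); v=(-3,-2)
3. t=2 → L at (0,5/3); v=(3,-2)
4. t=5/6 → B at (5/2,0); v=(3,2)
5. t=7/6 → R at (6,7/3); v=(-3,2)
6. t=11/6 → T at (1/2,6); v=(-3,-2)
7. t=1/6 → L at (0,17/3); v=(3,-2)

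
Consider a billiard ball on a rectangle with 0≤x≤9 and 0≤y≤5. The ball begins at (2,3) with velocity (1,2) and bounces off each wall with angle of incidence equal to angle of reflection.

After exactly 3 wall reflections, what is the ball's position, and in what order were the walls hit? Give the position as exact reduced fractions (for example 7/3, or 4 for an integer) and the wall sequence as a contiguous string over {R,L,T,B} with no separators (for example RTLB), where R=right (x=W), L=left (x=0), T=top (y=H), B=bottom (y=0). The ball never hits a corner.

1. t=1 → T at (3,5); v=(1,-2)
2. t=5/2 → B at (11/2,0); v=(1,2)
3. t=5/2 → T at (8,5); v=(1,-2)

Final position: (8,5)
Wall sequence: TBT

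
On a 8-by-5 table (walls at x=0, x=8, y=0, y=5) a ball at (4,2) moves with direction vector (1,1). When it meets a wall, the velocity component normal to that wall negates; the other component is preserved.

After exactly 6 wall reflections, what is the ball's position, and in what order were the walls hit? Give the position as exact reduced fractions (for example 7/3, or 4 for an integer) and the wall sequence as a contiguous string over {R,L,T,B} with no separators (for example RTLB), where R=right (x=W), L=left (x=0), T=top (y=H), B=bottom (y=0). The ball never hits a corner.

Final position: (6,0)
Wall sequence: TRBLTB

1. t=3 → T at (7,5); v=(1,-1)
2. t=1 → R at (8,4); v=(-1,-1)
3. t=4 → B at (4,0); v=(-1,1)
4. t=4 → L at (0,4); v=(1,1)
5. t=1 → T at (1,5); v=(1,-1)
6. t=5 → B at (6,0); v=(1,1)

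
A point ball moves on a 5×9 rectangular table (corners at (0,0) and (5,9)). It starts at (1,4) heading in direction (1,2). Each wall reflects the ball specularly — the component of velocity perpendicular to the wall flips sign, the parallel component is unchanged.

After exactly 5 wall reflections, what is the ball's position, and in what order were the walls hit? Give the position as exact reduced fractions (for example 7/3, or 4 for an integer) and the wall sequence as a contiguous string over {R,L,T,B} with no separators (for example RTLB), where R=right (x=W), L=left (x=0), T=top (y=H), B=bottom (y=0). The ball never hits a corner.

Final position: (5/2,9)
Wall sequence: TRBLT

1. t=5/2 → T at (7/2,9); v=(1,-2)
2. t=3/2 → R at (5,6); v=(-1,-2)
3. t=3 → B at (2,0); v=(-1,2)
4. t=2 → L at (0,4); v=(1,2)
5. t=5/2 → T at (5/2,9); v=(1,-2)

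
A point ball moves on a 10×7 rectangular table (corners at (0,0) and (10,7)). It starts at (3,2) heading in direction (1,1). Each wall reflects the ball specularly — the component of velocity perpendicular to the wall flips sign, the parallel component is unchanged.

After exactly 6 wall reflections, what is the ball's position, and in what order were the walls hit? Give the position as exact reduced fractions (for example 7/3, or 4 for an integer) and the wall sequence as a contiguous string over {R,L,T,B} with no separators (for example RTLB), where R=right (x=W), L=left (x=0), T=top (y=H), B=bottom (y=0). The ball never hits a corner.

1. t=5 → T at (8,7); v=(1,-1)
2. t=2 → R at (10,5); v=(-1,-1)
3. t=5 → B at (5,0); v=(-1,1)
4. t=5 → L at (0,5); v=(1,1)
5. t=2 → T at (2,7); v=(1,-1)
6. t=7 → B at (9,0); v=(1,1)

Final position: (9,0)
Wall sequence: TRBLTB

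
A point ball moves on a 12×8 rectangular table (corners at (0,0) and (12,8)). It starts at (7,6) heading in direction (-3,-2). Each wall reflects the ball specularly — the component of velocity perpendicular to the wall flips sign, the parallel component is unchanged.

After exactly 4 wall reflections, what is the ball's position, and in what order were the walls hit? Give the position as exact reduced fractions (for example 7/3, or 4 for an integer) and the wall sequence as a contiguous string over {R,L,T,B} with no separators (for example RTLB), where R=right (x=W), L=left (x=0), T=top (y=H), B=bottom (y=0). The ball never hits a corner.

Final position: (10,8)
Wall sequence: LBRT

1. t=7/3 → L at (0,4/3); v=(3,-2)
2. t=2/3 → B at (2,0); v=(3,2)
3. t=10/3 → R at (12,20/3); v=(-3,2)
4. t=2/3 → T at (10,8); v=(-3,-2)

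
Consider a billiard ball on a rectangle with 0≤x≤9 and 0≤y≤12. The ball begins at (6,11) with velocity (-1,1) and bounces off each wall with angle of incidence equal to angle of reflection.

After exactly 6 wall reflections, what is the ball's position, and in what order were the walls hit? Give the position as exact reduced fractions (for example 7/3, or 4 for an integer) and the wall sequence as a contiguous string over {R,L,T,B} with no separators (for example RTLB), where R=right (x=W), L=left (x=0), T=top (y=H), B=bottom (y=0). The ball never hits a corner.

Final position: (1,12)
Wall sequence: TLBRLT

1. t=1 → T at (5,12); v=(-1,-1)
2. t=5 → L at (0,7); v=(1,-1)
3. t=7 → B at (7,0); v=(1,1)
4. t=2 → R at (9,2); v=(-1,1)
5. t=9 → L at (0,11); v=(1,1)
6. t=1 → T at (1,12); v=(1,-1)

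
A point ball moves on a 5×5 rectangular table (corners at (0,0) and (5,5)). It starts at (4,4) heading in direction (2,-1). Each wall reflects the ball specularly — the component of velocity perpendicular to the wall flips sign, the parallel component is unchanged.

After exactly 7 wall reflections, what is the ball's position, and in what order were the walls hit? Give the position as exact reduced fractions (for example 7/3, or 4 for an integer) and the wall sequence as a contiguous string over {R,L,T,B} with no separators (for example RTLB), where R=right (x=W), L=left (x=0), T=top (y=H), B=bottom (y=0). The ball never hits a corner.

Final position: (5,7/2)
Wall sequence: RLBRLTR

1. t=1/2 → R at (5,7/2); v=(-2,-1)
2. t=5/2 → L at (0,1); v=(2,-1)
3. t=1 → B at (2,0); v=(2,1)
4. t=3/2 → R at (5,3/2); v=(-2,1)
5. t=5/2 → L at (0,4); v=(2,1)
6. t=1 → T at (2,5); v=(2,-1)
7. t=3/2 → R at (5,7/2); v=(-2,-1)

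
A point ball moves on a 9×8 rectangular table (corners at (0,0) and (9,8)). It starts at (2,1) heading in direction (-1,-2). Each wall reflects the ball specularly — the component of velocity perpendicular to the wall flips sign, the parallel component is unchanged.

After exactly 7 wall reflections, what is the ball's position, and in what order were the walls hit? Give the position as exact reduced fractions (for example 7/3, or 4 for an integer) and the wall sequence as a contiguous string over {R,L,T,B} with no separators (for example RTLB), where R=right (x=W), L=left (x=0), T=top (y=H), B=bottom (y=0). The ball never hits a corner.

Final position: (7/2,0)
Wall sequence: BLTBRTB

1. t=1/2 → B at (3/2,0); v=(-1,2)
2. t=3/2 → L at (0,3); v=(1,2)
3. t=5/2 → T at (5/2,8); v=(1,-2)
4. t=4 → B at (13/2,0); v=(1,2)
5. t=5/2 → R at (9,5); v=(-1,2)
6. t=3/2 → T at (15/2,8); v=(-1,-2)
7. t=4 → B at (7/2,0); v=(-1,2)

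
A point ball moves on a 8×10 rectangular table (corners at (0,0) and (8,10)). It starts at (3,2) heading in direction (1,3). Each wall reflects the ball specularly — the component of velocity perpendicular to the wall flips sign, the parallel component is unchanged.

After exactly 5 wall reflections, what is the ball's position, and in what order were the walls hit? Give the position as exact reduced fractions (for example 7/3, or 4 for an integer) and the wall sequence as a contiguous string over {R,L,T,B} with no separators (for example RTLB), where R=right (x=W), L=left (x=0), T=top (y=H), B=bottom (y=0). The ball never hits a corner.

Final position: (1/3,0)
Wall sequence: TRBTB

1. t=8/3 → T at (17/3,10); v=(1,-3)
2. t=7/3 → R at (8,3); v=(-1,-3)
3. t=1 → B at (7,0); v=(-1,3)
4. t=10/3 → T at (11/3,10); v=(-1,-3)
5. t=10/3 → B at (1/3,0); v=(-1,3)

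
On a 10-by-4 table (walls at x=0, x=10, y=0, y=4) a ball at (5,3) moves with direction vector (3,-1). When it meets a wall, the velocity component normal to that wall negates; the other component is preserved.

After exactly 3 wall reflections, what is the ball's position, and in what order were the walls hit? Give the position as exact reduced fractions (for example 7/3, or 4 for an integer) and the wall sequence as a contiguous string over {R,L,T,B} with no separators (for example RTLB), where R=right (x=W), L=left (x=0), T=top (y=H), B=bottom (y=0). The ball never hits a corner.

Final position: (0,2)
Wall sequence: RBL

1. t=5/3 → R at (10,4/3); v=(-3,-1)
2. t=4/3 → B at (6,0); v=(-3,1)
3. t=2 → L at (0,2); v=(3,1)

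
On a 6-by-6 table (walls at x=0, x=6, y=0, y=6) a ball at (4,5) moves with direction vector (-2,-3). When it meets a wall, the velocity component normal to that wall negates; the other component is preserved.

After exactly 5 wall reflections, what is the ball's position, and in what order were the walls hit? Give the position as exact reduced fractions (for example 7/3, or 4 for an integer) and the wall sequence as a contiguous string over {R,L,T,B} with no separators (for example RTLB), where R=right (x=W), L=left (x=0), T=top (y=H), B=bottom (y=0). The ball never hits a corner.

Final position: (14/3,0)
Wall sequence: BLTRB

1. t=5/3 → B at (2/3,0); v=(-2,3)
2. t=1/3 → L at (0,1); v=(2,3)
3. t=5/3 → T at (10/3,6); v=(2,-3)
4. t=4/3 → R at (6,2); v=(-2,-3)
5. t=2/3 → B at (14/3,0); v=(-2,3)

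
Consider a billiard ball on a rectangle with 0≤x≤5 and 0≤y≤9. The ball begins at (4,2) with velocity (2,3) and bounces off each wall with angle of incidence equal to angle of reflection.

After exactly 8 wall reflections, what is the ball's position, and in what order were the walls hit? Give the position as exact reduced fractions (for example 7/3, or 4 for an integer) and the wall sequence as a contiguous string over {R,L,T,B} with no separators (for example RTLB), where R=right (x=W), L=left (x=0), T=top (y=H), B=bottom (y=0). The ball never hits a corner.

Final position: (5,5/2)
Wall sequence: RTLBRLTR

1. t=1/2 → R at (5,7/2); v=(-2,3)
2. t=11/6 → T at (4/3,9); v=(-2,-3)
3. t=2/3 → L at (0,7); v=(2,-3)
4. t=7/3 → B at (14/3,0); v=(2,3)
5. t=1/6 → R at (5,1/2); v=(-2,3)
6. t=5/2 → L at (0,8); v=(2,3)
7. t=1/3 → T at (2/3,9); v=(2,-3)
8. t=13/6 → R at (5,5/2); v=(-2,-3)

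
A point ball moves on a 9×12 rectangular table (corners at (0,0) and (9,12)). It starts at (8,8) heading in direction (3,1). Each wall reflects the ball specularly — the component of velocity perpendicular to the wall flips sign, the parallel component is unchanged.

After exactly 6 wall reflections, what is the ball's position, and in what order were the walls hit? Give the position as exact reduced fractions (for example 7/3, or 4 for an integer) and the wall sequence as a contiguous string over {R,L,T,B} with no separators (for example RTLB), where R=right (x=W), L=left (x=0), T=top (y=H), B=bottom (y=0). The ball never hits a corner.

Final position: (9,11/3)
Wall sequence: RLTRLR

1. t=1/3 → R at (9,25/3); v=(-3,1)
2. t=3 → L at (0,34/3); v=(3,1)
3. t=2/3 → T at (2,12); v=(3,-1)
4. t=7/3 → R at (9,29/3); v=(-3,-1)
5. t=3 → L at (0,20/3); v=(3,-1)
6. t=3 → R at (9,11/3); v=(-3,-1)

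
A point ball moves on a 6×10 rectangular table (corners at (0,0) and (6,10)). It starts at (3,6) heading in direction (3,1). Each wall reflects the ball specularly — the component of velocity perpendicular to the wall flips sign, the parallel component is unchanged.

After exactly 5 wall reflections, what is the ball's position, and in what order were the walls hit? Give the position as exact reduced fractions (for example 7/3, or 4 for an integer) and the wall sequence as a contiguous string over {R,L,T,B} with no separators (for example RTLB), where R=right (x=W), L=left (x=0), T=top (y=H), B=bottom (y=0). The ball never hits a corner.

Final position: (0,7)
Wall sequence: RLTRL

1. t=1 → R at (6,7); v=(-3,1)
2. t=2 → L at (0,9); v=(3,1)
3. t=1 → T at (3,10); v=(3,-1)
4. t=1 → R at (6,9); v=(-3,-1)
5. t=2 → L at (0,7); v=(3,-1)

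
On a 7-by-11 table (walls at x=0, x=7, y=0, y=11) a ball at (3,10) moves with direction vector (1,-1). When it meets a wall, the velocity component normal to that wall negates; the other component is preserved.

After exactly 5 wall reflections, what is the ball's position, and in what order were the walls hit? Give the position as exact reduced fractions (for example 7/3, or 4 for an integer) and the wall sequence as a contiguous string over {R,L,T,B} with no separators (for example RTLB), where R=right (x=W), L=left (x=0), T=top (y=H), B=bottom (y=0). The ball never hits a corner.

Final position: (4,11)
Wall sequence: RBLRT

1. t=4 → R at (7,6); v=(-1,-1)
2. t=6 → B at (1,0); v=(-1,1)
3. t=1 → L at (0,1); v=(1,1)
4. t=7 → R at (7,8); v=(-1,1)
5. t=3 → T at (4,11); v=(-1,-1)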